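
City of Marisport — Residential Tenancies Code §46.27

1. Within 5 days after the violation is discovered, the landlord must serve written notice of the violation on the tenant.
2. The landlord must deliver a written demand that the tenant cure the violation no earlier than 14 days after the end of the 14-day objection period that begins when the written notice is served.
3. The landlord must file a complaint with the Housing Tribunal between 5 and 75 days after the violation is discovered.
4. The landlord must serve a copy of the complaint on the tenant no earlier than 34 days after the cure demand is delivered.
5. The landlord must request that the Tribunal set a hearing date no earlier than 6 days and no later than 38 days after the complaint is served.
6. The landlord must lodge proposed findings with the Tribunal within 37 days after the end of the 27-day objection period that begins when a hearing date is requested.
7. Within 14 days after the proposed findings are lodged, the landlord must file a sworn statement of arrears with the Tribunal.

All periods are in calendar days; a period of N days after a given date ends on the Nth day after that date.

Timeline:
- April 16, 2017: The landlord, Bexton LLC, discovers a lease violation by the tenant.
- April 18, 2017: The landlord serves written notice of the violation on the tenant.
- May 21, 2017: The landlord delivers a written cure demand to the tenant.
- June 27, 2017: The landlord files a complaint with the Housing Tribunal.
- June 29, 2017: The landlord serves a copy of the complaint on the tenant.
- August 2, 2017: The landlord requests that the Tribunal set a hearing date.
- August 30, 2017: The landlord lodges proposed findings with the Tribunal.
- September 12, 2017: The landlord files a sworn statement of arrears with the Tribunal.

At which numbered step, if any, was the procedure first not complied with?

(1) due by April 16, 2017 + 5 days = April 21, 2017; completed April 18, 2017, before the deadline.
(2) permitted from May 2, 2017 + 14 days = May 16, 2017 onward; May 21, 2017 is on or after that date.
(3) the permitted window runs from April 16, 2017 + 5 = April 21, 2017 to April 16, 2017 + 75 = June 30, 2017; done June 27, 2017, which is between those dates.
(4) permitted from May 21, 2017 + 34 days = June 24, 2017 onward; done June 29, 2017, after the minimum wait.
(5) the permitted window runs from June 29, 2017 + 6 = July 5, 2017 to June 29, 2017 + 38 = August 6, 2017; done August 2, 2017, which is between those dates.
(6) due by August 29, 2017 + 37 days = October 5, 2017; completed August 30, 2017, before the deadline.
(7) due by August 30, 2017 + 14 days = September 13, 2017; done September 12, 2017 — timely.

None — every step was satisfied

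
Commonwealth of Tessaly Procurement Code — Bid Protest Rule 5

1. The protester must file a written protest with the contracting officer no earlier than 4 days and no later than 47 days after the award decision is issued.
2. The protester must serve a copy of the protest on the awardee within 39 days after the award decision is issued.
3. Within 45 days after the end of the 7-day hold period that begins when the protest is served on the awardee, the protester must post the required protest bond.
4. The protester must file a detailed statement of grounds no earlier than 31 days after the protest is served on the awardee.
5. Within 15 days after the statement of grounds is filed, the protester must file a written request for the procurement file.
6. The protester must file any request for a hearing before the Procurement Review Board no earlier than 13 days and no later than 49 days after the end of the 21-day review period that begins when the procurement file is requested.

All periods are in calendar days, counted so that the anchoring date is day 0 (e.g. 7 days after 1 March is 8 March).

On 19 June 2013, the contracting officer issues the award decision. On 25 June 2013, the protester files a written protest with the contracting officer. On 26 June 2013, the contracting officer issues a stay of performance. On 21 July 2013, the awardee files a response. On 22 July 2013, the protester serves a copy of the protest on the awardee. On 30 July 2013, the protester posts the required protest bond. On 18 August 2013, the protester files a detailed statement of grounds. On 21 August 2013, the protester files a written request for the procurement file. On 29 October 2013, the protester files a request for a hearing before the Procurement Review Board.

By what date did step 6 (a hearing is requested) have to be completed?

30 October 2013

The procurement file is requested on 21 August 2013; the 21-day review period therefore ends 11 September 2013, and step 6 runs from that date. The window is 13–49 days after 11 September 2013; it closes on 30 October 2013.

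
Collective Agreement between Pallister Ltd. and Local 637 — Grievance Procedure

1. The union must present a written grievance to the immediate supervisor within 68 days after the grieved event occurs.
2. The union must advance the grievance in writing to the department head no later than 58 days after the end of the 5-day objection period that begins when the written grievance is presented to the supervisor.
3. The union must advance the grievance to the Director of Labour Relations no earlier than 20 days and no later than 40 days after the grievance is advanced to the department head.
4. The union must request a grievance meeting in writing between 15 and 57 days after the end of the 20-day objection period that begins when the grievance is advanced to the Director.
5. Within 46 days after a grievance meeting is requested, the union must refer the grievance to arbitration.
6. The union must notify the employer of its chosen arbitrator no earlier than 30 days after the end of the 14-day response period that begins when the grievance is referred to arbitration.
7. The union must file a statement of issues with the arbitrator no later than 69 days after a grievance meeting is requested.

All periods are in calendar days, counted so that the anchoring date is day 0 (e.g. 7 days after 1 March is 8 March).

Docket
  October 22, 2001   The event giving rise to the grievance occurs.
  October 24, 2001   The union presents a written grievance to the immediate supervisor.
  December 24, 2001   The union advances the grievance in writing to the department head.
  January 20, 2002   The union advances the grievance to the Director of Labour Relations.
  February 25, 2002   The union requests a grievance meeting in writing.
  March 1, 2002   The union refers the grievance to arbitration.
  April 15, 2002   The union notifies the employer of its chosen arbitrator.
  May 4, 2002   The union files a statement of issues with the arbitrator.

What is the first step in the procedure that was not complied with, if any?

Step 1 — counting 68 days from October 22, 2001 (when the grieved event occurs) gives a deadline of December 29, 2001; done October 24, 2001 — timely.
Step 2 — counting 58 days from October 29, 2001 (end of the 5-day objection period, which began when the written grievance is presented to the supervisor on October 24, 2001) gives a deadline of December 26, 2001; completed December 24, 2001, before the deadline.
Step 3 — 20 and 40 days from December 24, 2001 (when the grievance is advanced to the department head) are January 13, 2002 and February 2, 2002 respectively; done January 20, 2002 — within the window.
Step 4 — 15 and 57 days from February 9, 2002 (end of the 20-day objection period, which began when the grievance is advanced to the Director on January 20, 2002) are February 24, 2002 and April 7, 2002 respectively; done February 25, 2002, which is between those dates.
Step 5 — counting 46 days from February 25, 2002 (when a grievance meeting is requested) gives a deadline of April 12, 2002; done March 1, 2002 — timely.
Step 6 — must wait 30 days from March 15, 2002 (end of the 14-day response period, which began when the grievance is referred to arbitration on March 1, 2002), so not before April 14, 2002; done April 15, 2002 — permitted.
Step 7 — counting 69 days from February 25, 2002 (when a grievance meeting is requested) gives a deadline of May 5, 2002; done May 4, 2002 — timely.

None — every step was satisfied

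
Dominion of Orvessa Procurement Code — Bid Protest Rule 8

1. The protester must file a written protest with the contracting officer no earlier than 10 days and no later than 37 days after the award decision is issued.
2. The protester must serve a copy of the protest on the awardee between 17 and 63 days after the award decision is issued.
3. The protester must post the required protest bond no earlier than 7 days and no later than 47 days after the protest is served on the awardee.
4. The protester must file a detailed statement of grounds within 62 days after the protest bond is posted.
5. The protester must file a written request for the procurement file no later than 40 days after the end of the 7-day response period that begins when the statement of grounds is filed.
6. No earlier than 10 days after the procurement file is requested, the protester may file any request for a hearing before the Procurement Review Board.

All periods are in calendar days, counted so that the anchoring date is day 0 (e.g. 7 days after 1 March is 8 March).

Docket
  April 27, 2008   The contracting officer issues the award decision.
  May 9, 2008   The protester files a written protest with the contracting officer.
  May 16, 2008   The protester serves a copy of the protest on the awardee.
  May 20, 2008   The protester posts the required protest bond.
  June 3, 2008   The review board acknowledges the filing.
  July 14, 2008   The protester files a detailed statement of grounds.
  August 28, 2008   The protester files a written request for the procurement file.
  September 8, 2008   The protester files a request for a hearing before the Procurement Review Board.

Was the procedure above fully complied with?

Step 1: the window is 10–37 days after April 27, 2008 (when the award decision is issued), so May 7, 2008 through June 3, 2008; done May 9, 2008, which is between those dates.
Step 2: the window is 17–63 days after April 27, 2008 (when the award decision is issued), so May 14, 2008 through June 29, 2008; done May 16, 2008 — within the window.
Step 3: the window is 7–47 days after May 16, 2008 (when the protest is served on the awardee), so May 23, 2008 through July 2, 2008; done May 20, 2008 — 3 days before the window opened.

No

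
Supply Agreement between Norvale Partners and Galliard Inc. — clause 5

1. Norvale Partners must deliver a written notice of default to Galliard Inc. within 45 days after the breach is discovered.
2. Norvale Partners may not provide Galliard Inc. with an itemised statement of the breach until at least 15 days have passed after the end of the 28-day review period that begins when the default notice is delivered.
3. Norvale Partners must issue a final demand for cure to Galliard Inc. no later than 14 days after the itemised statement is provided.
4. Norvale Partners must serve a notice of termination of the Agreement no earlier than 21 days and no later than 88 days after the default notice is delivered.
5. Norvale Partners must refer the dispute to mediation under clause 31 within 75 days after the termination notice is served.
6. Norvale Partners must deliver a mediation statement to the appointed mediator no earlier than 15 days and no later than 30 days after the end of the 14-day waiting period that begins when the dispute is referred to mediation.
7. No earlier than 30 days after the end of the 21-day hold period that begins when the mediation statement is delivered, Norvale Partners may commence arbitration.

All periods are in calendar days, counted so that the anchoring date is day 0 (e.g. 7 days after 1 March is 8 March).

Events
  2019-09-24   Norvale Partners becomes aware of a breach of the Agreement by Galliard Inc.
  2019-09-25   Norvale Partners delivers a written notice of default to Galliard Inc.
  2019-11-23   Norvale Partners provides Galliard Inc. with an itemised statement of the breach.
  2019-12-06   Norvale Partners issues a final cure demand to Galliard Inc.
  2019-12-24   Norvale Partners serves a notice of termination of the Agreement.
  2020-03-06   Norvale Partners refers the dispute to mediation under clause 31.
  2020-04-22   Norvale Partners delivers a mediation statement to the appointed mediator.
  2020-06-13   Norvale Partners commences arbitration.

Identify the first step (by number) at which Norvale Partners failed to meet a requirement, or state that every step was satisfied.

Step 4

Step 1: 45 days after 2019-09-24 (when the breach is discovered) is 2019-11-08; done 2019-09-25 — timely.
Step 2: the earliest permitted date is 15 days after 2019-10-23 (end of the 28-day review period, which began when the default notice is delivered on 2019-09-25), i.e. 2019-11-07; 2019-11-23 is on or after that date.
Step 3: 14 days after 2019-11-23 (when the itemised statement is provided) is 2019-12-07; completed 2019-12-06, before the deadline.
Step 4: the window is 21–88 days after 2019-09-25 (when the default notice is delivered), so 2019-10-16 through 2019-12-22; 2019-12-24 is 2 days past the end of the window.
The analysis stops there.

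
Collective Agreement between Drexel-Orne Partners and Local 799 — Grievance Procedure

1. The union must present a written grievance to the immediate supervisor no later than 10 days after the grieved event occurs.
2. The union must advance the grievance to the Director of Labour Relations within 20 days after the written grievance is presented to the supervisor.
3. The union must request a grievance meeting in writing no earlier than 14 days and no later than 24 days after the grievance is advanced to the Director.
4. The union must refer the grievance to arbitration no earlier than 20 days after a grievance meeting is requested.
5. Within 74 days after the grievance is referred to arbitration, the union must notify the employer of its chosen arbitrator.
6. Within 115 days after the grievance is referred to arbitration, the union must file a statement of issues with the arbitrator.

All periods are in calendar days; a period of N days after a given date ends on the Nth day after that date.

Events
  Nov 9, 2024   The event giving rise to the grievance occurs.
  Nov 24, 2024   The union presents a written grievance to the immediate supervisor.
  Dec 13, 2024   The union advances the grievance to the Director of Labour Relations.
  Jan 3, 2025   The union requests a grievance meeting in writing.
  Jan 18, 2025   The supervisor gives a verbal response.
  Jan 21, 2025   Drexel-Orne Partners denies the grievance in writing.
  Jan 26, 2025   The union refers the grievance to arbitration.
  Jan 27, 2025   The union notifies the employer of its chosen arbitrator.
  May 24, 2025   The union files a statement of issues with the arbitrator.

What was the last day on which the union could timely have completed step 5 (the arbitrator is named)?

Step 5 runs from Jan 26, 2025, when the grievance is referred to arbitration. 74 days after Jan 26, 2025 is Apr 10, 2025.

Apr 10, 2025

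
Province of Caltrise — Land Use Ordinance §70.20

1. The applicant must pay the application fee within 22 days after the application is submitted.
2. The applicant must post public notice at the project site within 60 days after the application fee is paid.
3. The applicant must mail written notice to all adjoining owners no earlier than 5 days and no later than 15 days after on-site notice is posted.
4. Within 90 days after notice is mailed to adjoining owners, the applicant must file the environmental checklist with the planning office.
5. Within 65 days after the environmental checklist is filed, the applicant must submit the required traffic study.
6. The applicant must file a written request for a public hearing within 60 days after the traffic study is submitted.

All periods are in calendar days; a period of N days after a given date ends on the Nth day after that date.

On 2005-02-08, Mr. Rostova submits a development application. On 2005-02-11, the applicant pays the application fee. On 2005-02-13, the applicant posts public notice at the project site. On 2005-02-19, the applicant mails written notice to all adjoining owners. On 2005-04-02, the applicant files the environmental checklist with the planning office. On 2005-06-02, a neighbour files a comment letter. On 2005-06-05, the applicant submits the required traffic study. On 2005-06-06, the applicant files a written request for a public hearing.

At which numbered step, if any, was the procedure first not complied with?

None — every step was satisfied

(1) due by 2005-02-08 + 22 days = 2005-03-02; 2005-02-11 is within that limit.
(2) due by 2005-02-11 + 60 days = 2005-04-12; completed 2005-02-13, before the deadline.
(3) the permitted window runs from 2005-02-13 + 5 = 2005-02-18 to 2005-02-13 + 15 = 2005-02-28; done 2005-02-19 — within the window.
(4) due by 2005-02-19 + 90 days = 2005-05-20; done 2005-04-02 — timely.
(5) due by 2005-04-02 + 65 days = 2005-06-06; done 2005-06-05 — timely.
(6) due by 2005-06-05 + 60 days = 2005-08-04; 2005-06-06 is within that limit.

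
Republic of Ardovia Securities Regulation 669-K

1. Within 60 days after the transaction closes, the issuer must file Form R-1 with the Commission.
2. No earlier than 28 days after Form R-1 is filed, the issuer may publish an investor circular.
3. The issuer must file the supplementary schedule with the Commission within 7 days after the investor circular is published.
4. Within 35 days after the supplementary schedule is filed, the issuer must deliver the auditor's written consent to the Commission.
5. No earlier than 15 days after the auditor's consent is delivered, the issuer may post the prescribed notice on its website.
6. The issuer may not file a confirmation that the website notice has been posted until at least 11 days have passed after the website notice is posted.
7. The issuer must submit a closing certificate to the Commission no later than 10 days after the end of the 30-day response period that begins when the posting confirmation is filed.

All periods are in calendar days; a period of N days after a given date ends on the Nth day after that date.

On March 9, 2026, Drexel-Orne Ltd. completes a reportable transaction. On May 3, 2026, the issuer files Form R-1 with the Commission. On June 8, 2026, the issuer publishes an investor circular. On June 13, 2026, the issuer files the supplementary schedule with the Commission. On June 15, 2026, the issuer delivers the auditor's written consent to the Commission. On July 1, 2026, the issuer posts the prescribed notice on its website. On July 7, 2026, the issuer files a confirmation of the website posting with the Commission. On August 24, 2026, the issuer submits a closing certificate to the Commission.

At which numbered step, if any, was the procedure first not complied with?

Step 1 — counting 60 days from March 9, 2026 (when the transaction closes) gives a deadline of May 8, 2026; May 3, 2026 is within that limit.
Step 2 — must wait 28 days from May 3, 2026 (when Form R-1 is filed), so not before May 31, 2026; done June 8, 2026 — permitted.
Step 3 — counting 7 days from June 8, 2026 (when the investor circular is published) gives a deadline of June 15, 2026; June 13, 2026 is within that limit.
Step 4 — counting 35 days from June 13, 2026 (when the supplementary schedule is filed) gives a deadline of July 18, 2026; done June 15, 2026 — timely.
Step 5 — must wait 15 days from June 15, 2026 (when the auditor's consent is delivered), so not before June 30, 2026; July 1, 2026 is on or after that date.
Step 6 — must wait 11 days from July 1, 2026 (when the website notice is posted), so not before July 12, 2026; done July 7, 2026 — 5 days too early.
Later steps need not be reached.

Step 6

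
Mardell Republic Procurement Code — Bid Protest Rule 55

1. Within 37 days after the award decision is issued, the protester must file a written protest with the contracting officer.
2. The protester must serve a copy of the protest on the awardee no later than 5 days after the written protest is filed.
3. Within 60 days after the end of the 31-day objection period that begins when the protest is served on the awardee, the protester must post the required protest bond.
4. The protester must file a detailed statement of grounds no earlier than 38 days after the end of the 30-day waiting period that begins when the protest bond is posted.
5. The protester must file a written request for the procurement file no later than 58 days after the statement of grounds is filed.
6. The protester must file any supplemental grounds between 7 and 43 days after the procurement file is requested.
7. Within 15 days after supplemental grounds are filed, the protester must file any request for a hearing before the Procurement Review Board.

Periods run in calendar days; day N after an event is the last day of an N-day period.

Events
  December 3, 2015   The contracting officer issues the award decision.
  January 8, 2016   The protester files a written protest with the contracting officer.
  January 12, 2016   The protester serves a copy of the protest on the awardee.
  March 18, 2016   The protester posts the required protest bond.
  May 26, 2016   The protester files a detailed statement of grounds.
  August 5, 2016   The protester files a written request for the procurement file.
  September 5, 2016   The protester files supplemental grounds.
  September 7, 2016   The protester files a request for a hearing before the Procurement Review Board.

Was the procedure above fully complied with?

(1) due by December 3, 2015 + 37 days = January 9, 2016; completed January 8, 2016, before the deadline.
(2) due by January 8, 2016 + 5 days = January 13, 2016; January 12, 2016 is within that limit.
(3) due by February 12, 2016 + 60 days = April 12, 2016; March 18, 2016 is within that limit.
(4) permitted from April 17, 2016 + 38 days = May 25, 2016 onward; May 26, 2016 is on or after that date.
(5) due by May 26, 2016 + 58 days = July 23, 2016; August 5, 2016 misses that deadline by 13 days.

No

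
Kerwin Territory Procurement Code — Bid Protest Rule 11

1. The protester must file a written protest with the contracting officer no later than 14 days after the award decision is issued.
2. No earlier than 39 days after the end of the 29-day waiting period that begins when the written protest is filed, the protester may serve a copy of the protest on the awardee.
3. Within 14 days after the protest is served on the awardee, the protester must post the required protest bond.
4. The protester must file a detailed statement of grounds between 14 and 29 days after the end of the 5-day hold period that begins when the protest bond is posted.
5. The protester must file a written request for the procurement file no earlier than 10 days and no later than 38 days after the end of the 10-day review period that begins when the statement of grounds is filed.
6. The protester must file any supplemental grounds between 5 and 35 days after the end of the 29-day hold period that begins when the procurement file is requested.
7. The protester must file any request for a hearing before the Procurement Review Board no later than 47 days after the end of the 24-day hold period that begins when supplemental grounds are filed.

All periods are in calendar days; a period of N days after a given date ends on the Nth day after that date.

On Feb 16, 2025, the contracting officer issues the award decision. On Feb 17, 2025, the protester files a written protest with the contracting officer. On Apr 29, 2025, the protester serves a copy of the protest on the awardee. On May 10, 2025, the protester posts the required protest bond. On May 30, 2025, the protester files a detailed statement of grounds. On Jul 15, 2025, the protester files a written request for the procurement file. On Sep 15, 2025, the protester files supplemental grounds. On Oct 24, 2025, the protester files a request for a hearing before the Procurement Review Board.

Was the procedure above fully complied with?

Step 1 — counting 14 days from Feb 16, 2025 (when the award decision is issued) gives a deadline of Mar 2, 2025; done Feb 17, 2025 — timely.
Step 2 — must wait 39 days from Mar 18, 2025 (end of the 29-day waiting period, which began when the written protest is filed on Feb 17, 2025), so not before Apr 26, 2025; done Apr 29, 2025, after the minimum wait.
Step 3 — counting 14 days from Apr 29, 2025 (when the protest is served on the awardee) gives a deadline of May 13, 2025; May 10, 2025 is within that limit.
Step 4 — 14 and 29 days from May 15, 2025 (end of the 5-day hold period, which began when the protest bond is posted on May 10, 2025) are May 29, 2025 and Jun 13, 2025 respectively; May 30, 2025 falls inside that range.
Step 5 — 10 and 38 days from Jun 9, 2025 (end of the 10-day review period, which began when the statement of grounds is filed on May 30, 2025) are Jun 19, 2025 and Jul 17, 2025 respectively; done Jul 15, 2025, which is between those dates.
Step 6 — 5 and 35 days from Aug 13, 2025 (end of the 29-day hold period, which began when the procurement file is requested on Jul 15, 2025) are Aug 18, 2025 and Sep 17, 2025 respectively; done Sep 15, 2025, which is between those dates.
Step 7 — counting 47 days from Oct 9, 2025 (end of the 24-day hold period, which began when supplemental grounds are filed on Sep 15, 2025) gives a deadline of Nov 25, 2025; done Oct 24, 2025 — timely.

Yes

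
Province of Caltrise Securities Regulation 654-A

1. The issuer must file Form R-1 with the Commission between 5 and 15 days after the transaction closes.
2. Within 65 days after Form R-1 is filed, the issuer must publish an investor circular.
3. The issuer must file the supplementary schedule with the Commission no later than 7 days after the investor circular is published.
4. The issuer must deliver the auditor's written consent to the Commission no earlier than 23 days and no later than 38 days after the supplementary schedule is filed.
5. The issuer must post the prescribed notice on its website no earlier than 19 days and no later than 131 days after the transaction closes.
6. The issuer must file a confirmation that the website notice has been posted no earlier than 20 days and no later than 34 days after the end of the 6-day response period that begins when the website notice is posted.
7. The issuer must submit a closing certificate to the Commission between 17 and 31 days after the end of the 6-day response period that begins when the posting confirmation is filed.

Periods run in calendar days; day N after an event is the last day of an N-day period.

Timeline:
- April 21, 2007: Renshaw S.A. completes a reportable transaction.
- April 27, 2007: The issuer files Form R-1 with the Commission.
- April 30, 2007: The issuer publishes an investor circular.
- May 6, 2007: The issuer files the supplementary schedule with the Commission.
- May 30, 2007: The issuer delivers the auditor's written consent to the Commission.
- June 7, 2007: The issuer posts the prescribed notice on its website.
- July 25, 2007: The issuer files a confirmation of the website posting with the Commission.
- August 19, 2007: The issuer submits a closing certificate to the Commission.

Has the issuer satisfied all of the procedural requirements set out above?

No

(1) the permitted window runs from April 21, 2007 + 5 = April 26, 2007 to April 21, 2007 + 15 = May 6, 2007; done April 27, 2007, which is between those dates.
(2) due by April 27, 2007 + 65 days = July 1, 2007; done April 30, 2007 — timely.
(3) due by April 30, 2007 + 7 days = May 7, 2007; done May 6, 2007 — timely.
(4) the permitted window runs from May 6, 2007 + 23 = May 29, 2007 to May 6, 2007 + 38 = June 13, 2007; May 30, 2007 falls inside that range.
(5) the permitted window runs from April 21, 2007 + 19 = May 10, 2007 to April 21, 2007 + 131 = August 30, 2007; done June 7, 2007 — within the window.
(6) the permitted window runs from June 13, 2007 + 20 = July 3, 2007 to June 13, 2007 + 34 = July 17, 2007; July 25, 2007 is 8 days past the end of the window.
The analysis stops there.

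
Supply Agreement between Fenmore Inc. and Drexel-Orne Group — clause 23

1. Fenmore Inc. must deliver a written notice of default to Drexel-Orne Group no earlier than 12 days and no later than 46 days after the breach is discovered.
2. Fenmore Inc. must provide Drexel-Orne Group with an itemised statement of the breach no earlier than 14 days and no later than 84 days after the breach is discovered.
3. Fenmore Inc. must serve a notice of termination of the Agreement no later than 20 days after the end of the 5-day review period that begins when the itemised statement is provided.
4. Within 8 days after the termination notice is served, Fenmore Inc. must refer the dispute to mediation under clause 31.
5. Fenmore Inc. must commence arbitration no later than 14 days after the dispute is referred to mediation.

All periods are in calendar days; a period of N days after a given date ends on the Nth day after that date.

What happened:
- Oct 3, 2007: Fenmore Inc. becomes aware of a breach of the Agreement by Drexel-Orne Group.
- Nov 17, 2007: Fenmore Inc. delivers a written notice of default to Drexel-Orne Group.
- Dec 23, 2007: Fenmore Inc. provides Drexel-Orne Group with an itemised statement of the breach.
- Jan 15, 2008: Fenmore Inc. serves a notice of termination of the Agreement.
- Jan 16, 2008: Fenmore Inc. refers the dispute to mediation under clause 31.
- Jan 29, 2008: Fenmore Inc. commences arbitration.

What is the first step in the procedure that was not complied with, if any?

Step 1: the window is 12–46 days after Oct 3, 2007 (when the breach is discovered), so Oct 15, 2007 through Nov 18, 2007; Nov 17, 2007 falls inside that range.
Step 2: the window is 14–84 days after Oct 3, 2007 (when the breach is discovered), so Oct 17, 2007 through Dec 26, 2007; Dec 23, 2007 falls inside that range.
Step 3: 20 days after Dec 28, 2007 (end of the 5-day review period, which began when the itemised statement is provided on Dec 23, 2007) is Jan 17, 2008; Jan 15, 2008 is within that limit.
Step 4: 8 days after Jan 15, 2008 (when the termination notice is served) is Jan 23, 2008; done Jan 16, 2008 — timely.
Step 5: 14 days after Jan 16, 2008 (when the dispute is referred to mediation) is Jan 30, 2008; completed Jan 29, 2008, before the deadline.

None — every step was satisfied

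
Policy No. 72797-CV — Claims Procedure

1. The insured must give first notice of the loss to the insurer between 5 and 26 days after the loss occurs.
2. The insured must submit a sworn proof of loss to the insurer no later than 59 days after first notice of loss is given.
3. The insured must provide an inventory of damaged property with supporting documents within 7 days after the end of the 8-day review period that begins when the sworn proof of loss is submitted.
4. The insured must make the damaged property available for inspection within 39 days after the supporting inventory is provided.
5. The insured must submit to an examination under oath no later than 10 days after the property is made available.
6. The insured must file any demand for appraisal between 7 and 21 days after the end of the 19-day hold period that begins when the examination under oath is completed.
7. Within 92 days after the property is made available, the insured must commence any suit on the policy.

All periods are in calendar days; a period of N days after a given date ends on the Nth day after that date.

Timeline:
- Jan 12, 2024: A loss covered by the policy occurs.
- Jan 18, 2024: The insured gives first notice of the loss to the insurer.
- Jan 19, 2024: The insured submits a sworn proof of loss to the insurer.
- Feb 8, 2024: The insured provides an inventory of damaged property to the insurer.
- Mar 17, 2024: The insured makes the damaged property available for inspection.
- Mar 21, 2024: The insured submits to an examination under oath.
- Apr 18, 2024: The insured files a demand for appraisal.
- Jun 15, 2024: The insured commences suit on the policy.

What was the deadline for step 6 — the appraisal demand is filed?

Apr 30, 2024

The examination under oath is completed on Mar 21, 2024; the 19-day hold period therefore ends Apr 9, 2024, and step 6 runs from that date. The window is 7–21 days after Apr 9, 2024; it closes on Apr 30, 2024.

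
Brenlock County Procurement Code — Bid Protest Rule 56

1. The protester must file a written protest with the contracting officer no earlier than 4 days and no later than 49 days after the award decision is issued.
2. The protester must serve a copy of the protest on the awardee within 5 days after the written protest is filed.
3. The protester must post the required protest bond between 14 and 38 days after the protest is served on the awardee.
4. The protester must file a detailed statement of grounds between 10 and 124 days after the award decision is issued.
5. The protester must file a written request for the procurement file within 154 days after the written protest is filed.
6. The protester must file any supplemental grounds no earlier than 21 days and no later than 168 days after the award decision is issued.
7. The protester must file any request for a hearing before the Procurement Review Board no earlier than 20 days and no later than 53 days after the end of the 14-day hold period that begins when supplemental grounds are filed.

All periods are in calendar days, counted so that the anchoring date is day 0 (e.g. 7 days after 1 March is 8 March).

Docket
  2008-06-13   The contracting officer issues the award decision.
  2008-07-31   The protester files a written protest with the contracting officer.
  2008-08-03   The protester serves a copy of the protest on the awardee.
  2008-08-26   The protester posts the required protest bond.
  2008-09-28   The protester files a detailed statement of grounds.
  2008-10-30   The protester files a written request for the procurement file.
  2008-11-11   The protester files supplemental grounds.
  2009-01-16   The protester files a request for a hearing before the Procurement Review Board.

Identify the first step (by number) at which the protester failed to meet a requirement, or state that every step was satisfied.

Step 1 — 4 and 49 days from 2008-06-13 (when the award decision is issued) are 2008-06-17 and 2008-08-01 respectively; done 2008-07-31, which is between those dates.
Step 2 — counting 5 days from 2008-07-31 (when the written protest is filed) gives a deadline of 2008-08-05; 2008-08-03 is within that limit.
Step 3 — 14 and 38 days from 2008-08-03 (when the protest is served on the awardee) are 2008-08-17 and 2008-09-10 respectively; 2008-08-26 falls inside that range.
Step 4 — 10 and 124 days from 2008-06-13 (when the award decision is issued) are 2008-06-23 and 2008-10-15 respectively; done 2008-09-28 — within the window.
Step 5 — counting 154 days from 2008-07-31 (when the written protest is filed) gives a deadline of 2009-01-01; done 2008-10-30 — timely.
Step 6 — 21 and 168 days from 2008-06-13 (when the award decision is issued) are 2008-07-04 and 2008-11-28 respectively; 2008-11-11 falls inside that range.
Step 7 — 20 and 53 days from 2008-11-25 (end of the 14-day hold period, which began when supplemental grounds are filed on 2008-11-11) are 2008-12-15 and 2009-01-17 respectively; 2009-01-16 falls inside that range.

None — every step was satisfied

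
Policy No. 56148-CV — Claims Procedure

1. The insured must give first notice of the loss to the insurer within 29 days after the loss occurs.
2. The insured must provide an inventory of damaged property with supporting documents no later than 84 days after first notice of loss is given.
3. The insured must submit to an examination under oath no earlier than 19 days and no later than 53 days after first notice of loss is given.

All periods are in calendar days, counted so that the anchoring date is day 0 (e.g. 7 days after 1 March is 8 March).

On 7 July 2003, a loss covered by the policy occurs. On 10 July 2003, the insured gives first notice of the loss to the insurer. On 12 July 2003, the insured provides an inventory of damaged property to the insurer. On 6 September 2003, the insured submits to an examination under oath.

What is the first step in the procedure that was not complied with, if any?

Step 3

Step 1: 29 days after 7 July 2003 (when the loss occurs) is 5 August 2003; completed 10 July 2003, before the deadline.
Step 2: 84 days after 10 July 2003 (when first notice of loss is given) is 2 October 2003; 12 July 2003 is within that limit.
Step 3: the window is 19–53 days after 10 July 2003 (when first notice of loss is given), so 29 July 2003 through 1 September 2003; done 6 September 2003 — 5 days after the window closed.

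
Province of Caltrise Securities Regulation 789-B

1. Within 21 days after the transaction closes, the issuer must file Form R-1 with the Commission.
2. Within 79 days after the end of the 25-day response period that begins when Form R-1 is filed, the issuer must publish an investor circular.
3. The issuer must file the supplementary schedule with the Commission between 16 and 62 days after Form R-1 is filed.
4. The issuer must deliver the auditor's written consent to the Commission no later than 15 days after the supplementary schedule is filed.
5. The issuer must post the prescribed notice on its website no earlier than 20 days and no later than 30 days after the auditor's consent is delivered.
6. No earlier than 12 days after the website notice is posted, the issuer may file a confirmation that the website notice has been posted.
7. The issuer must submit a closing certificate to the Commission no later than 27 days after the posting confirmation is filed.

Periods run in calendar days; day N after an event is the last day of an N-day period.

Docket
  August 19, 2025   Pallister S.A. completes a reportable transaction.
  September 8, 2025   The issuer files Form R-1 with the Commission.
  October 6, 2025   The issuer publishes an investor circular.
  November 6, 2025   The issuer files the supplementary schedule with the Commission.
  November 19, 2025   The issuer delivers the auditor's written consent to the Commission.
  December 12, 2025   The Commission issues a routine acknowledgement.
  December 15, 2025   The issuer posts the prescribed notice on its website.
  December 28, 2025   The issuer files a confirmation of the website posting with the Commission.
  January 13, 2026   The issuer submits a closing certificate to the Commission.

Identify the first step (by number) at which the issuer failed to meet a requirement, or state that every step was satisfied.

None — every step was satisfied

Step 1: 21 days after August 19, 2025 (when the transaction closes) is September 9, 2025; September 8, 2025 is within that limit.
Step 2: 79 days after October 3, 2025 (end of the 25-day response period, which began when Form R-1 is filed on September 8, 2025) is December 21, 2025; completed October 6, 2025, before the deadline.
Step 3: the window is 16–62 days after September 8, 2025 (when Form R-1 is filed), so September 24, 2025 through November 9, 2025; done November 6, 2025 — within the window.
Step 4: 15 days after November 6, 2025 (when the supplementary schedule is filed) is November 21, 2025; November 19, 2025 is within that limit.
Step 5: the window is 20–30 days after November 19, 2025 (when the auditor's consent is delivered), so December 9, 2025 through December 19, 2025; done December 15, 2025, which is between those dates.
Step 6: the earliest permitted date is 12 days after December 15, 2025 (when the website notice is posted), i.e. December 27, 2025; done December 28, 2025 — permitted.
Step 7: 27 days after December 28, 2025 (when the posting confirmation is filed) is January 24, 2026; done January 13, 2026 — timely.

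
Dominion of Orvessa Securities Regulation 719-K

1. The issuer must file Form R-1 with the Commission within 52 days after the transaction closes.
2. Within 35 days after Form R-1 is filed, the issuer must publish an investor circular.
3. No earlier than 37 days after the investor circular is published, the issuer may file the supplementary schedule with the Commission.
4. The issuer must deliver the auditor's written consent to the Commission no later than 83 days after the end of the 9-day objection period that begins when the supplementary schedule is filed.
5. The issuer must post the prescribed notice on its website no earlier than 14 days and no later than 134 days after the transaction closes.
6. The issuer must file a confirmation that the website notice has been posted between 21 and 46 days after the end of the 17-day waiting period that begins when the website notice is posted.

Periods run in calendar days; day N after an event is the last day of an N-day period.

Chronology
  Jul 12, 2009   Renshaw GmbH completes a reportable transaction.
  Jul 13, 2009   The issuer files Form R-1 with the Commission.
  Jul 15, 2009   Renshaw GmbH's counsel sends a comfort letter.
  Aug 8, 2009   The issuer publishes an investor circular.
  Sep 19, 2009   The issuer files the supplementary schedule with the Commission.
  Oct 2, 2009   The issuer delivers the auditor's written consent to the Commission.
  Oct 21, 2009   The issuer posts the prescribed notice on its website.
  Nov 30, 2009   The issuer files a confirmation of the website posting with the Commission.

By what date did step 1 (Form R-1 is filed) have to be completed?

Sep 2, 2009

Step 1 runs from Jul 12, 2009, when the transaction closes. 52 days after Jul 12, 2009 is Sep 2, 2009.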